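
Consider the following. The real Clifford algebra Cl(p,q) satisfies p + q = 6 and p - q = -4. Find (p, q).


We need p + q = 6 and p - q = -4.
Adding: 2p = 6 + (-4) = 2, so p = 1.
Then q = 6 - 1 = 5.
(p, q) = (1, 5)


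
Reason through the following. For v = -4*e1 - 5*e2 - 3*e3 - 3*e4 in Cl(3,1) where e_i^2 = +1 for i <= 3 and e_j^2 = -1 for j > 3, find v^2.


v^2 = sum of c_i^2 * e_i^2
Positive signature terms (e_i^2 = +1): (-4)^2 + (-5)^2 + (-3)^2 = 50
Negative signature terms (e_j^2 = -1): (-3)^2 = 9
v^2 = 50 - 9 = 41


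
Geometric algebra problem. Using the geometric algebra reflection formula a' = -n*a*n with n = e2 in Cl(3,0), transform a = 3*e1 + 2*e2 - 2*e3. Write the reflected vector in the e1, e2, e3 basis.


Reflection formula: a' = -n*a*n, with n = e2 (unit vector, n^2 = 1).
For reflection through hyperplane perp to e2:
The component along e2 flips sign, others stay.
a = (3, 2, -2)
a' = (3, -2, -2)
a' = 3*e1 - 2*e2 - 2*e3


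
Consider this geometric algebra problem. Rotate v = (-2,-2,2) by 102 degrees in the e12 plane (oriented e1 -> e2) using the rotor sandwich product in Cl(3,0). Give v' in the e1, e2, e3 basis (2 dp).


Rotor R = cos(51deg) - sin(51deg)*e12
Rotation angle theta = 2 * 51 = 102 degrees in the e12 plane (e1 -> e2).
The component perpendicular to the plane (e3) is invariant: v'_3 = v3 = 2.00
cos(102deg) = -0.2079, sin(102deg) = 0.9781
v'_1 = v1*cos(theta) - v2*sin(theta) = -2*(-0.2079) - (-2)*0.9781 = 2.37
v'_2 = v1*sin(theta) + v2*cos(theta) = -2*0.9781 + (-2)*(-0.2079) = -1.54
v' = 2.37*e1 - 1.54*e2 + 2.00*e3


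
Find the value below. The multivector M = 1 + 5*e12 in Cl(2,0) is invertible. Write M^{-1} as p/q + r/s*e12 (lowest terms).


M = 1 + 5*e12, where e12^2 = -1.
Since M commutes with its reverse ~M = a - b*e12, M * ~M = a^2 - b^2*e12^2 = a^2 + b^2.
So M^{-1} = ~M / (a^2 + b^2) = (a - b*e12)/(a^2 + b^2).
a^2 + b^2 = 1 + 25 = 26
Scalar part = 1/26 = 1/26
Bivector coeff = -5/26 = -5/26
M^{-1} = 1/26 - 5/26*e12


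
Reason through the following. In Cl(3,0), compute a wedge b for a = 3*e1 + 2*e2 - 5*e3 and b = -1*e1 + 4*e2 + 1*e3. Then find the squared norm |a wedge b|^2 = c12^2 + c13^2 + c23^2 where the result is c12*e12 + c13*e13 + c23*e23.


a wedge b = (a1*b2 - a2*b1)*e12 + (a1*b3 - a3*b1)*e13 + (a2*b3 - a3*b2)*e23
e12 coeff: 3*4 - 2*(-1) = 12 - (-2) = 14
e13 coeff: 3*1 - (-5)*(-1) = 3 - 5 = -2
e23 coeff: 2*1 - (-5)*4 = 2 - (-20) = 22
|a wedge b|^2 = 14^2 + (-2)^2 + 22^2
= 196 + 4 + 484
= 684


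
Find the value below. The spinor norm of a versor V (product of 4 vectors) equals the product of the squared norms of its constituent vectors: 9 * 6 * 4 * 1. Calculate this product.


Spinor norm N(V) = |v1|^2 * |v2|^2 * ... * |v4|^2
= 9 * 6 * 4 * 1
Running product: 9, 54, 216, 216
N(V) = 216


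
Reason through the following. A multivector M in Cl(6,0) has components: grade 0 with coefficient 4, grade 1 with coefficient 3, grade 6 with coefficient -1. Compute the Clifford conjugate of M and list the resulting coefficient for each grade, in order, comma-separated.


Clifford conjugate sign for grade k: (-1)^(k(k+1)/2)
Grade 0: (-1)^(0*1/2) = (-1)^0 = 1, coeff 4 -> 4
Grade 1: (-1)^(1*2/2) = (-1)^1 = -1, coeff 3 -> -3
Grade 6: (-1)^(6*7/2) = (-1)^21 = -1, coeff -1 -> 1
Conjugated coefficients: 4, -3, 1


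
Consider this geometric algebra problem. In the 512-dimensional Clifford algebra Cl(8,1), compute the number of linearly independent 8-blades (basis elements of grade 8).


Number of grade-k basis blades in Cl(p,q) with n = p + q is C(n, k).
n = 8 + 1 = 9
C(9, 8) = 9! / (8! * 1!)
= 362880 / (40320 * 1)
= 9


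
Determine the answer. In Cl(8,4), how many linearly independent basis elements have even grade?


Even subalgebra dimension = 2^(n-1)
n = 8 + 4 = 12
2^(12 - 1) = 2^11 = 2048
Verification: sum of C(12,k) for even k = 1 + 66 + 495 + 924 + 495 + 66 + 1 = 2048
Result = 2048


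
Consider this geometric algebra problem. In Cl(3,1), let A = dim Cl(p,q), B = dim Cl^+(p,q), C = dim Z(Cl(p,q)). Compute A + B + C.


n = 3 + 1 = 4
Total dim = 2^4 = 16
Even subalgebra dim = 2^3 = 8
n is even, so center dim = 1
Sum = 16 + 8 + 1 = 25


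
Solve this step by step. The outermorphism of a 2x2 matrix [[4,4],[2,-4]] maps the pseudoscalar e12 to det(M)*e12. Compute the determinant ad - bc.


The outermorphism of a linear map f sends e1^e2 to f(e1)^f(e2).
f(e1) = 4*e1 + 2*e2
f(e2) = 4*e1 - 4*e2
f(e1) ^ f(e2) = (4*e1 + 2*e2) ^ (4*e1 - 4*e2)
= 4*(-4)*e12 + 2*4*e21
= (-16 - 8)*e12
= -24*e12
Coefficient = -24


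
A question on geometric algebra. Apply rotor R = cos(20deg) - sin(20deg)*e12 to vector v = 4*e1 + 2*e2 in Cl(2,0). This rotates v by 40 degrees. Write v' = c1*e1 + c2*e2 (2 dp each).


Rotor R = cos(20deg) - sin(20deg)*e12
Rotation angle theta = 2 * 20 = 40 degrees
v' = R*v*~R rotates v by theta.
cos(40deg) = 0.7660, sin(40deg) = 0.6428
v'_1 = 4*cos(40deg) - 2*sin(40deg)
= 4*0.7660 - 2*0.6428
= 1.78
v'_2 = 4*sin(40deg) + 2*cos(40deg)
= 4*0.6428 + 2*0.7660
= 4.10
v' = 1.78*e1 + 4.10*e2


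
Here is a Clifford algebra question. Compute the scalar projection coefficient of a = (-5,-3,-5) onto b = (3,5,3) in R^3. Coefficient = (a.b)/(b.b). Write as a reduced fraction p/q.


Projection coefficient = (a . b) / (b . b)
a . b = (-5)*3 + (-3)*5 + (-5)*3
= -15 + (-15) + (-15) = -45
b . b = 3^2 + 5^2 + 3^2
= 9 + 25 + 9 = 43
Coefficient = -45/43
In lowest terms: -45/43


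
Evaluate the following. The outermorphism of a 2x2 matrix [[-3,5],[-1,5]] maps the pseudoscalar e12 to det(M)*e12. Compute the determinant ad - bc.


The outermorphism of a linear map f sends e1^e2 to f(e1)^f(e2).
f(e1) = -3*e1 - 1*e2
f(e2) = 5*e1 + 5*e2
f(e1) ^ f(e2) = (-3*e1 - 1*e2) ^ (5*e1 + 5*e2)
= (-3)*5*e12 + (-1)*5*e21
= (-15 - (-5))*e12
= -10*e12
Coefficient = -10


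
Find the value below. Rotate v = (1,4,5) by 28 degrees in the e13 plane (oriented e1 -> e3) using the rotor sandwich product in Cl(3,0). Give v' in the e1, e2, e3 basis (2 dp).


Rotor R = cos(14deg) - sin(14deg)*e13
Rotation angle theta = 2 * 14 = 28 degrees in the e13 plane (e1 -> e3).
The component perpendicular to the plane (e2) is invariant: v'_2 = v2 = 4.00
cos(28deg) = 0.8829, sin(28deg) = 0.4695
v'_1 = v1*cos(theta) - v3*sin(theta) = 1*0.8829 - 5*0.4695 = -1.46
v'_3 = v1*sin(theta) + v3*cos(theta) = 1*0.4695 + 5*0.8829 = 4.88
v' = -1.46*e1 + 4.00*e2 + 4.88*e3


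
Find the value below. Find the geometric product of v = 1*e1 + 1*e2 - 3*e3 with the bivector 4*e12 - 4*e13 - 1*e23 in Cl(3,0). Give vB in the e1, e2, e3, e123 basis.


vB has grade-1 (vector) and grade-3 (trivector) parts: vB = (v _| B) + (v ^ B).
Vector part <vB>_1:
  e1: -v2*b12 - v3*b13 = -(1)*(4) - (-3)*(-4) = -16
  e2: v1*b12 - v3*b23 = (1)*(4) - (-3)*(-1) = 1
  e3: v1*b13 + v2*b23 = (1)*(-4) + (1)*(-1) = -5
Trivector part <vB>_3:
  e123: v1*b23 - v2*b13 + v3*b12 = (1)*(-1) - (1)*(-4) + (-3)*(4) = -9
vB = -16*e1 + 1*e2 - 5*e3 - 9*e123


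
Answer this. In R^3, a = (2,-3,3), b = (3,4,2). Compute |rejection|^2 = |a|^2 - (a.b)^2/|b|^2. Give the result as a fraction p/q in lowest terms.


|a|^2 = 2^2 + (-3)^2 + 3^2 = 22
|b|^2 = 3^2 + 4^2 + 2^2 = 29
a . b = 2*3 + (-3)*4 + 3*2 = 0
(a.b)^2 = 0^2 = 0
|rej|^2 = 22 - 0/29
= (638 - 0)/29
= 638/29
In lowest terms: 22/1


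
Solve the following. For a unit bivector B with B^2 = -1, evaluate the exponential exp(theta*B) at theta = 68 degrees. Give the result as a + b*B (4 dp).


For a unit bivector B with B^2 = -1, the exponential series gives
e^(theta*B) = cos(theta) + sin(theta)*B (the GA analogue of Euler's formula).
theta = 68 degrees = 1.186824 rad
cos(68 deg) = 0.3746
sin(68 deg) = 0.9272
exp(theta*B) = 0.3746 + 0.9272*B


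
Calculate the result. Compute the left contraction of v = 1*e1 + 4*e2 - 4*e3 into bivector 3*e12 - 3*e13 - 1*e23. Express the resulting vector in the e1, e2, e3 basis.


Left contraction v _| B = <vB>_1 (grade-1 part of the geometric product vB).
Using e1_|e12 = e2, e2_|e12 = -e1, e1_|e13 = e3, e3_|e13 = -e1, e2_|e23 = e3, e3_|e23 = -e2:
e1 coeff: -v2*b12 - v3*b13 = -(4)*(3) - (-4)*(-3) = -24
e2 coeff: v1*b12 - v3*b23 = (1)*(3) - (-4)*(-1) = -1
e3 coeff: v1*b13 + v2*b23 = (1)*(-3) + (4)*(-1) = -7
v _| B = -24*e1 - 1*e2 - 7*e3


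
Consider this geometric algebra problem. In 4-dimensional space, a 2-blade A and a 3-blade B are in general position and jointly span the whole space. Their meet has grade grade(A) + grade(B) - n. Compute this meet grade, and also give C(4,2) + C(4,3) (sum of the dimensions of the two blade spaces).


Meet grade = grade(A) + grade(B) - n
= 2 + 3 - 4 = 1
C(4,2) = 6
C(4,3) = 4
dim_A + dim_B = 6 + 4 = 10


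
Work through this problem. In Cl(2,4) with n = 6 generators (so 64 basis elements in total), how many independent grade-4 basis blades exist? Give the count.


Number of grade-k basis blades in Cl(p,q) with n = p + q is C(n, k).
n = 2 + 4 = 6
C(6, 4) = 6! / (4! * 2!)
= 720 / (24 * 2)
= 15


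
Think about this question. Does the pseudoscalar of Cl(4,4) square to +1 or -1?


The pseudoscalar I = e1...e_n (product of all n generators) of Cl(p,q) satisfies I^2 = (-1)^(q + n(n-1)/2).
p = 4, q = 4, n = p + q = 8
n(n-1)/2 = 8 * 7 / 2 = 28
Exponent = q + n(n-1)/2 = 4 + 28 = 32
I^2 = (-1)^32 = +1


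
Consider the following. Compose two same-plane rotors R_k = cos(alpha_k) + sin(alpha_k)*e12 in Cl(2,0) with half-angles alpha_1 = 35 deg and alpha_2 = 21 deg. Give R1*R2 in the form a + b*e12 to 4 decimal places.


Same-plane rotors commute and their half-angles add:
R1*R2 = cos(a1 + a2) + sin(a1 + a2)*e12.
a1 + a2 = 35 + 21 = 56 deg
cos(56 deg) = 0.5592
sin(56 deg) = 0.8290
R1*R2 = 0.5592 + 0.8290*e12


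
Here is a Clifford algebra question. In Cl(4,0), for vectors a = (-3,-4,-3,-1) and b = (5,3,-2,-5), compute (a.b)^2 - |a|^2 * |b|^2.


a . b = (-3)*5 + (-4)*3 + (-3)*(-2) + (-1)*(-5)
= -15 + (-12) + 6 + 5 = -16
|a|^2 = (-3)^2 + (-4)^2 + (-3)^2 + (-1)^2 = 35
|b|^2 = 5^2 + 3^2 + (-2)^2 + (-5)^2 = 63
(a.b)^2 = (-16)^2 = 256
|a|^2 * |b|^2 = 35 * 63 = 2205
Result = 256 - 2205 = -1949


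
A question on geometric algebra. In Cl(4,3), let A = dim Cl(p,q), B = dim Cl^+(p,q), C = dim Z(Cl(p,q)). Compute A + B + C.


n = 4 + 3 = 7
Total dim = 2^7 = 128
Even subalgebra dim = 2^6 = 64
n is odd, so center dim = 2
Sum = 128 + 64 + 2 = 194


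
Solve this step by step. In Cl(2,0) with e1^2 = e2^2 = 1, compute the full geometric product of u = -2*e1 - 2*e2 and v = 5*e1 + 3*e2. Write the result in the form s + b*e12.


Expand: (-2*e1 - 2*e2)(5*e1 + 3*e2)
= (-2)*5*e1e1 + (-2)*3*e1e2 + (-2)*5*e2e1 + (-2)*3*e2e2
Using e1^2 = e2^2 = 1, e2e1 = -e1e2:
Scalar part s = (-2)*5 + (-2)*3 = -10 + (-6) = -16
Bivector part b = (-2)*3 - (-2)*5 = -6 - (-10) = 4
uv = -16 + 4*e12


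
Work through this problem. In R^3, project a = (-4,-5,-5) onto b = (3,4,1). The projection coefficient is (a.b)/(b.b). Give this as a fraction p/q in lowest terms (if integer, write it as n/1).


Projection coefficient = (a . b) / (b . b)
a . b = (-4)*3 + (-5)*4 + (-5)*1
= -12 + (-20) + (-5) = -37
b . b = 3^2 + 4^2 + 1^2
= 9 + 16 + 1 = 26
Coefficient = -37/26
In lowest terms: -37/26


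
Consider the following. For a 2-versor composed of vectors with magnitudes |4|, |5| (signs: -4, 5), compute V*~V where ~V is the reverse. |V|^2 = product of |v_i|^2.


Each vector v_i has |v_i|^2 = s_i^2
Squared scales: (-4)^2 = 16, 5^2 = 25
|V|^2 = 16 * 25
= 400


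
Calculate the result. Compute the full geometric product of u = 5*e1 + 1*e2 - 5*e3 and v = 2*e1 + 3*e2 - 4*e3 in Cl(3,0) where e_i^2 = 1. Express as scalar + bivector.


In Cl(3,0): e_i^2 = 1, e_ie_j = -e_je_i for i != j.
Scalar part = u . v = 5*2 + 1*3 + (-5)*(-4)
= 10 + 3 + 20 = 33
e12 coeff = 5*3 - 1*2 = 15 - 2 = 13
e13 coeff = 5*(-4) - (-5)*2 = -20 - (-10) = -10
e23 coeff = 1*(-4) - (-5)*3 = -4 - (-15) = 11
uv = 33 + 13*e12 - 10*e13 + 11*e23


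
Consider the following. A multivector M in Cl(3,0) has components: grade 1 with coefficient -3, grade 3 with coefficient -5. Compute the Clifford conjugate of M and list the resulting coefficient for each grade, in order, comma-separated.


Clifford conjugate sign for grade k: (-1)^(k(k+1)/2)
Grade 1: (-1)^(1*2/2) = (-1)^1 = -1, coeff -3 -> 3
Grade 3: (-1)^(3*4/2) = (-1)^6 = 1, coeff -5 -> -5
Conjugated coefficients: 3, -5


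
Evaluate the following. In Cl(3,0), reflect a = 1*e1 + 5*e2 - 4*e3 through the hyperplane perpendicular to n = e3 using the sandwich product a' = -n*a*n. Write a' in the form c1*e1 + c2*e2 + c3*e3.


Reflection formula: a' = -n*a*n, with n = e3 (unit vector, n^2 = 1).
For reflection through hyperplane perp to e3:
The component along e3 flips sign, others stay.
a = (1, 5, -4)
a' = (1, 5, 4)
a' = 1*e1 + 5*e2 + 4*e3


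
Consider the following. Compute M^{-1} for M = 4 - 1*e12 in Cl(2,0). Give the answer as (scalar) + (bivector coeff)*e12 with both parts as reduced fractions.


M = 4 - 1*e12, where e12^2 = -1.
Since M commutes with its reverse ~M = a - b*e12, M * ~M = a^2 - b^2*e12^2 = a^2 + b^2.
So M^{-1} = ~M / (a^2 + b^2) = (a - b*e12)/(a^2 + b^2).
a^2 + b^2 = 16 + 1 = 17
Scalar part = 4/17 = 4/17
Bivector coeff = 1/17 = 1/17
M^{-1} = 4/17 + 1/17*e12


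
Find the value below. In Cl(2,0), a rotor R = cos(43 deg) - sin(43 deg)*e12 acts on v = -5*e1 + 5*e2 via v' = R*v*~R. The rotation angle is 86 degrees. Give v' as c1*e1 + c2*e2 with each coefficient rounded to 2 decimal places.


Rotor R = cos(43deg) - sin(43deg)*e12
Rotation angle theta = 2 * 43 = 86 degrees
v' = R*v*~R rotates v by theta.
cos(86deg) = 0.0698, sin(86deg) = 0.9976
v'_1 = -5*cos(86deg) - 5*sin(86deg)
= -5*0.0698 - 5*0.9976
= -5.34
v'_2 = -5*sin(86deg) + 5*cos(86deg)
= -5*0.9976 + 5*0.0698
= -4.64
v' = -5.34*e1 - 4.64*e2


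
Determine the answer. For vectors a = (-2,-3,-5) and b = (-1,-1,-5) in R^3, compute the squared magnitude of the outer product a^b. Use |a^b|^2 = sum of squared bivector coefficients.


a wedge b = (a1*b2 - a2*b1)*e12 + (a1*b3 - a3*b1)*e13 + (a2*b3 - a3*b2)*e23
e12 coeff: (-2)*(-1) - (-3)*(-1) = 2 - 3 = -1
e13 coeff: (-2)*(-5) - (-5)*(-1) = 10 - 5 = 5
e23 coeff: (-3)*(-5) - (-5)*(-1) = 15 - 5 = 10
|a wedge b|^2 = (-1)^2 + 5^2 + 10^2
= 1 + 25 + 100
= 126


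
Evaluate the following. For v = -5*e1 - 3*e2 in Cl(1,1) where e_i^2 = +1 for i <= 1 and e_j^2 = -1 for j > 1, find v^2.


v^2 = sum of c_i^2 * e_i^2
Positive signature terms (e_i^2 = +1): (-5)^2 = 25
Negative signature terms (e_j^2 = -1): (-3)^2 = 9
v^2 = 25 - 9 = 16


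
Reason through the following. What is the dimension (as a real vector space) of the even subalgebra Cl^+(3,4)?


Even subalgebra dimension = 2^(n-1)
n = 3 + 4 = 7
2^(7 - 1) = 2^6 = 64
Verification: sum of C(7,k) for even k = 1 + 21 + 35 + 7 = 64
Result = 64


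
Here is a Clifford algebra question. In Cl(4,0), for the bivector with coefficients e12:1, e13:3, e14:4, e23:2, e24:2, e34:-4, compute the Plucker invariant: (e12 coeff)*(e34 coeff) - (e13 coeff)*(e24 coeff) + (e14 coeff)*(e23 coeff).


Plucker relation: af - be + cd
a*f = 1*(-4) = -4
b*e = 3*2 = 6
c*d = 4*2 = 8
af - be + cd = -4 - 6 + 8
= -2


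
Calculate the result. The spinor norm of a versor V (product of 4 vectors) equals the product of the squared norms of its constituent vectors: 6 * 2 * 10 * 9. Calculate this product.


Spinor norm N(V) = |v1|^2 * |v2|^2 * ... * |v4|^2
= 6 * 2 * 10 * 9
Running product: 6, 12, 120, 1080
N(V) = 1080


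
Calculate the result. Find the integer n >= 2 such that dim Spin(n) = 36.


dim Spin(n) = dim so(n) = n(n-1)/2.
Solve n(n-1)/2 = 36, i.e. n^2 - n - 72 = 0.
Discriminant = 1 + 8*36 = 289
n = (1 + sqrt(289))/2 = (1 + 17)/2 = 9


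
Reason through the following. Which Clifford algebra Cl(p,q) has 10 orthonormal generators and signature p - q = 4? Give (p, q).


We need p + q = 10 and p - q = 4.
Adding: 2p = 10 + 4 = 14, so p = 7.
Then q = 10 - 7 = 3.
(p, q) = (7, 3)


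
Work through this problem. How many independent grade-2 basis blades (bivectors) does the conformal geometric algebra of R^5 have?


The conformal model of R^5 uses Cl(6,1) with m = 5 + 2 = 7 generators.
Number of grade-2 blades = C(m, 2) = C(7, 2)
= 7*6/2 = 21


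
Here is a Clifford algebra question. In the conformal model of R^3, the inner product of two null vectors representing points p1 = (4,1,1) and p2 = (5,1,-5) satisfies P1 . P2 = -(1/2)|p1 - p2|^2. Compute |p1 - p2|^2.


p1 - p2 = (-1, 0, 6)
|p1 - p2|^2 = (-1)^2 + 0^2 + 6^2
= 1 + 0 + 36
= 37


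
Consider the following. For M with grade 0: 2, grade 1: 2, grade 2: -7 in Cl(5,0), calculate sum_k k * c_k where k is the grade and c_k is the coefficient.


Grade-weighted sum = sum of grade_k * coefficient_k
0*2 = 0
1*2 = 2
2*(-7) = -14
Total = 0 + 2 + (-14) = -12


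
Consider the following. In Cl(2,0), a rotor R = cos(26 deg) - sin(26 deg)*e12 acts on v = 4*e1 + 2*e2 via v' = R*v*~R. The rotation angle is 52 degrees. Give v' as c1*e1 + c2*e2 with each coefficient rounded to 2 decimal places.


Rotor R = cos(26deg) - sin(26deg)*e12
Rotation angle theta = 2 * 26 = 52 degrees
v' = R*v*~R rotates v by theta.
cos(52deg) = 0.6157, sin(52deg) = 0.7880
v'_1 = 4*cos(52deg) - 2*sin(52deg)
= 4*0.6157 - 2*0.7880
= 0.89
v'_2 = 4*sin(52deg) + 2*cos(52deg)
= 4*0.7880 + 2*0.6157
= 4.38
v' = 0.89*e1 + 4.38*e2


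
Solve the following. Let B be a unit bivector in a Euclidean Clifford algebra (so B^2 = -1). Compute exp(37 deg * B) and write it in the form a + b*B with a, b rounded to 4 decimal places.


For a unit bivector B with B^2 = -1, the exponential series gives
e^(theta*B) = cos(theta) + sin(theta)*B (the GA analogue of Euler's formula).
theta = 37 degrees = 0.645772 rad
cos(37 deg) = 0.7986
sin(37 deg) = 0.6018
exp(theta*B) = 0.7986 + 0.6018*B


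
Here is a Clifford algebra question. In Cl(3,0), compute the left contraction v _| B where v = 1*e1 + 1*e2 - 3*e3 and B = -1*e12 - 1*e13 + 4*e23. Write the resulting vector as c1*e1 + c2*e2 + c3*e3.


Left contraction v _| B = <vB>_1 (grade-1 part of the geometric product vB).
Using e1_|e12 = e2, e2_|e12 = -e1, e1_|e13 = e3, e3_|e13 = -e1, e2_|e23 = e3, e3_|e23 = -e2:
e1 coeff: -v2*b12 - v3*b13 = -(1)*(-1) - (-3)*(-1) = -2
e2 coeff: v1*b12 - v3*b23 = (1)*(-1) - (-3)*(4) = 11
e3 coeff: v1*b13 + v2*b23 = (1)*(-1) + (1)*(4) = 3
v _| B = -2*e1 + 11*e2 + 3*e3


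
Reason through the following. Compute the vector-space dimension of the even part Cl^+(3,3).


Even subalgebra dimension = 2^(n-1)
n = 3 + 3 = 6
2^(6 - 1) = 2^5 = 32
Verification: sum of C(6,k) for even k = 1 + 15 + 15 + 1 = 32
Result = 32


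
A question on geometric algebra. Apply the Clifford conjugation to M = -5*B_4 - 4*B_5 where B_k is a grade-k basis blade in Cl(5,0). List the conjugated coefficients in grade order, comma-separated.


Clifford conjugate sign for grade k: (-1)^(k(k+1)/2)
Grade 4: (-1)^(4*5/2) = (-1)^10 = 1, coeff -5 -> -5
Grade 5: (-1)^(5*6/2) = (-1)^15 = -1, coeff -4 -> 4
Conjugated coefficients: -5, 4


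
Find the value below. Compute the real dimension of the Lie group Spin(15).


Spin(n) double-covers SO(n); both have Lie algebra so(n) of dimension n(n-1)/2.
n = 15
n(n-1) = 15 * 14 = 210
dim Spin(15) = 210/2 = 105


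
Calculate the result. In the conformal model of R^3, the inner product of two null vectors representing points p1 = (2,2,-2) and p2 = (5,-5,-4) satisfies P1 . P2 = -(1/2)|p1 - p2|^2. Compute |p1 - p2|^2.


p1 - p2 = (-3, 7, 2)
|p1 - p2|^2 = (-3)^2 + 7^2 + 2^2
= 9 + 49 + 4
= 62


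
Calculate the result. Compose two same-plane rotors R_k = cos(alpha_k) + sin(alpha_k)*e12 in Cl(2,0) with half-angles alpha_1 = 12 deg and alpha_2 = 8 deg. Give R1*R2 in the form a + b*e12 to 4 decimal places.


Same-plane rotors commute and their half-angles add:
R1*R2 = cos(a1 + a2) + sin(a1 + a2)*e12.
a1 + a2 = 12 + 8 = 20 deg
cos(20 deg) = 0.9397
sin(20 deg) = 0.3420
R1*R2 = 0.9397 + 0.3420*e12


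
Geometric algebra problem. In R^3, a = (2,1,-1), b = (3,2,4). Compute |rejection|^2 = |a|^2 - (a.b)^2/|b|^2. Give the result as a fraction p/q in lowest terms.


|a|^2 = 2^2 + 1^2 + (-1)^2 = 6
|b|^2 = 3^2 + 2^2 + 4^2 = 29
a . b = 2*3 + 1*2 + (-1)*4 = 4
(a.b)^2 = 4^2 = 16
|rej|^2 = 6 - 16/29
= (174 - 16)/29
= 158/29
In lowest terms: 158/29


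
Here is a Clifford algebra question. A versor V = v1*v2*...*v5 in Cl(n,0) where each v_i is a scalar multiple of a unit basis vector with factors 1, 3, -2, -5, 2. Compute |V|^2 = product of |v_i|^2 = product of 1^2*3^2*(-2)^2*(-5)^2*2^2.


Each vector v_i has |v_i|^2 = s_i^2
Squared scales: 1^2 = 1, 3^2 = 9, (-2)^2 = 4, (-5)^2 = 25, 2^2 = 4
|V|^2 = 1 * 9 * 4 * 25 * 4
= 3600


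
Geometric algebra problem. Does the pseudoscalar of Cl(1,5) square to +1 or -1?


The pseudoscalar I = e1...e_n (product of all n generators) of Cl(p,q) satisfies I^2 = (-1)^(q + n(n-1)/2).
p = 1, q = 5, n = p + q = 6
n(n-1)/2 = 6 * 5 / 2 = 15
Exponent = q + n(n-1)/2 = 5 + 15 = 20
I^2 = (-1)^20 = +1


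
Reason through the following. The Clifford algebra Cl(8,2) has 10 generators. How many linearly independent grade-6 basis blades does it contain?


Number of grade-k basis blades in Cl(p,q) with n = p + q is C(n, k).
n = 8 + 2 = 10
C(10, 6) = 10! / (6! * 4!)
= 3628800 / (720 * 24)
= 210


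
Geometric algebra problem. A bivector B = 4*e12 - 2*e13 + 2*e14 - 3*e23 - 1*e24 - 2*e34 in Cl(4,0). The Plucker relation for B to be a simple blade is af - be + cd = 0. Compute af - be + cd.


Plucker relation: af - be + cd
a*f = 4*(-2) = -8
b*e = (-2)*(-1) = 2
c*d = 2*(-3) = -6
af - be + cd = -8 - 2 + (-6)
= -16


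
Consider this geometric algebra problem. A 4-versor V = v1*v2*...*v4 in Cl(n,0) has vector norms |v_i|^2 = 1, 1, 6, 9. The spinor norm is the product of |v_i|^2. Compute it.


Spinor norm N(V) = |v1|^2 * |v2|^2 * ... * |v4|^2
= 1 * 1 * 6 * 9
Running product: 1, 1, 6, 54
N(V) = 54


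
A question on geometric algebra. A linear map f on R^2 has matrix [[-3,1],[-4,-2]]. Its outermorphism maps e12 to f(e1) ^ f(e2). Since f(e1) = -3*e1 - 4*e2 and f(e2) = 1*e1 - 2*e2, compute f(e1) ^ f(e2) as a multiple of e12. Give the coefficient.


The outermorphism of a linear map f sends e1^e2 to f(e1)^f(e2).
f(e1) = -3*e1 - 4*e2
f(e2) = 1*e1 - 2*e2
f(e1) ^ f(e2) = (-3*e1 - 4*e2) ^ (1*e1 - 2*e2)
= (-3)*(-2)*e12 + (-4)*1*e21
= (6 - (-4))*e12
= 10*e12
Coefficient = 10


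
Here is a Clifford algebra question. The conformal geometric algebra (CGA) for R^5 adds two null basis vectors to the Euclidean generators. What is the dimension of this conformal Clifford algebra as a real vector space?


The conformal model of R^5 uses Cl(6,1): the 5 Euclidean generators plus two extra orthogonal generators e+ (e+^2 = +1) and e- (e-^2 = -1), from which the null vectors e0, einf are built.
Number of generators m = 5 + 2 = 7.
dim Cl(p,q) = 2^m = 2^7 = 128


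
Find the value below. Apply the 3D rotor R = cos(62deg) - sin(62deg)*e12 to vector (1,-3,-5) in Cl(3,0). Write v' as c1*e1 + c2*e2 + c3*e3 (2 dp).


Rotor R = cos(62deg) - sin(62deg)*e12
Rotation angle theta = 2 * 62 = 124 degrees in the e12 plane (e1 -> e2).
The component perpendicular to the plane (e3) is invariant: v'_3 = v3 = -5.00
cos(124deg) = -0.5592, sin(124deg) = 0.8290
v'_1 = v1*cos(theta) - v2*sin(theta) = 1*(-0.5592) - (-3)*0.8290 = 1.93
v'_2 = v1*sin(theta) + v2*cos(theta) = 1*0.8290 + (-3)*(-0.5592) = 2.51
v' = 1.93*e1 + 2.51*e2 - 5.00*e3


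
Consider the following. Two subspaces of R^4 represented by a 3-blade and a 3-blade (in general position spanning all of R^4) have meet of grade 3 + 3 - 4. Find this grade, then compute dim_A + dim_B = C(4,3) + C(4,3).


Meet grade = grade(A) + grade(B) - n
= 3 + 3 - 4 = 2
C(4,3) = 4
C(4,3) = 4
dim_A + dim_B = 4 + 4 = 8


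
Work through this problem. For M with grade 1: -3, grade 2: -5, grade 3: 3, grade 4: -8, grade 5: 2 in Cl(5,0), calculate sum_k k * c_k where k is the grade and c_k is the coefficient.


Grade-weighted sum = sum of grade_k * coefficient_k
1*(-3) = -3
2*(-5) = -10
3*3 = 9
4*(-8) = -32
5*2 = 10
Total = -3 + (-10) + 9 + (-32) + 10 = -26


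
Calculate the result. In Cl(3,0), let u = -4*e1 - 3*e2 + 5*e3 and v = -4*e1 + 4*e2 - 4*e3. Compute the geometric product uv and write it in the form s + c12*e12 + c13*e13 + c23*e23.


In Cl(3,0): e_i^2 = 1, e_ie_j = -e_je_i for i != j.
Scalar part = u . v = (-4)*(-4) + (-3)*4 + 5*(-4)
= 16 + (-12) + (-20) = -16
e12 coeff = (-4)*4 - (-3)*(-4) = -16 - 12 = -28
e13 coeff = (-4)*(-4) - 5*(-4) = 16 - (-20) = 36
e23 coeff = (-3)*(-4) - 5*4 = 12 - 20 = -8
uv = -16 - 28*e12 + 36*e13 - 8*e23


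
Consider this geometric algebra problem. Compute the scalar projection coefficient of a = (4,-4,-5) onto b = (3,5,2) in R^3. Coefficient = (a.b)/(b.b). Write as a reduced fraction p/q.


Projection coefficient = (a . b) / (b . b)
a . b = 4*3 + (-4)*5 + (-5)*2
= 12 + (-20) + (-10) = -18
b . b = 3^2 + 5^2 + 2^2
= 9 + 25 + 4 = 38
Coefficient = -18/38
In lowest terms: -9/19


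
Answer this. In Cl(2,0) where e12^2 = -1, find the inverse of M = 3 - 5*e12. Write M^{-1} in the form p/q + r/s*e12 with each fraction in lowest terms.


M = 3 - 5*e12, where e12^2 = -1.
Since M commutes with its reverse ~M = a - b*e12, M * ~M = a^2 - b^2*e12^2 = a^2 + b^2.
So M^{-1} = ~M / (a^2 + b^2) = (a - b*e12)/(a^2 + b^2).
a^2 + b^2 = 9 + 25 = 34
Scalar part = 3/34 = 3/34
Bivector coeff = 5/34 = 5/34
M^{-1} = 3/34 + 5/34*e12


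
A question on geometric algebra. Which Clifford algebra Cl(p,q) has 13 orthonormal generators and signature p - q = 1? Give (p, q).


We need p + q = 13 and p - q = 1.
Adding: 2p = 13 + 1 = 14, so p = 7.
Then q = 13 - 7 = 6.
(p, q) = (7, 6)


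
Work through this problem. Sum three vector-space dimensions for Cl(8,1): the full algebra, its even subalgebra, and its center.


n = 8 + 1 = 9
Total dim = 2^9 = 512
Even subalgebra dim = 2^8 = 256
n is odd, so center dim = 2
Sum = 512 + 256 + 2 = 770


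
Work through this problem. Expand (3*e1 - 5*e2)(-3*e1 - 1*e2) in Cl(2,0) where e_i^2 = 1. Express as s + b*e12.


Expand: (3*e1 - 5*e2)(-3*e1 - 1*e2)
= 3*(-3)*e1e1 + 3*(-1)*e1e2 + (-5)*(-3)*e2e1 + (-5)*(-1)*e2e2
Using e1^2 = e2^2 = 1, e2e1 = -e1e2:
Scalar part s = 3*(-3) + (-5)*(-1) = -9 + 5 = -4
Bivector part b = 3*(-1) - (-5)*(-3) = -3 - 15 = -18
uv = -4 - 18*e12


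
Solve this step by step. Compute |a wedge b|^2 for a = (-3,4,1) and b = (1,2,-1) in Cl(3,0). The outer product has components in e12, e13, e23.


a wedge b = (a1*b2 - a2*b1)*e12 + (a1*b3 - a3*b1)*e13 + (a2*b3 - a3*b2)*e23
e12 coeff: (-3)*2 - 4*1 = -6 - 4 = -10
e13 coeff: (-3)*(-1) - 1*1 = 3 - 1 = 2
e23 coeff: 4*(-1) - 1*2 = -4 - 2 = -6
|a wedge b|^2 = (-10)^2 + 2^2 + (-6)^2
= 100 + 4 + 36
= 140


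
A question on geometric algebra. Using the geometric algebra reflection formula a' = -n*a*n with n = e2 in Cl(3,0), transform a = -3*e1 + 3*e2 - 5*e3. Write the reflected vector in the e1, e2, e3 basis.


Reflection formula: a' = -n*a*n, with n = e2 (unit vector, n^2 = 1).
For reflection through hyperplane perp to e2:
The component along e2 flips sign, others stay.
a = (-3, 3, -5)
a' = (-3, -3, -5)
a' = -3*e1 - 3*e2 - 5*e3


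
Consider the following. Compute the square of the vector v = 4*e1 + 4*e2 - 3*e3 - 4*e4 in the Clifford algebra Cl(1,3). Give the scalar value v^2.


v^2 = sum of c_i^2 * e_i^2
Positive signature terms (e_i^2 = +1): 4^2 = 16
Negative signature terms (e_j^2 = -1): 4^2 + (-3)^2 + (-4)^2 = 41
v^2 = 16 - 41 = -25


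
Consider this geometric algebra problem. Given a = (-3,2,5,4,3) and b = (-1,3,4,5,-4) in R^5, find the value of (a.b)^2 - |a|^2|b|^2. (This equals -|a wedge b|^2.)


a . b = (-3)*(-1) + 2*3 + 5*4 + 4*5 + 3*(-4)
= 3 + 6 + 20 + 20 + (-12) = 37
|a|^2 = (-3)^2 + 2^2 + 5^2 + 4^2 + 3^2 = 63
|b|^2 = (-1)^2 + 3^2 + 4^2 + 5^2 + (-4)^2 = 67
(a.b)^2 = 37^2 = 1369
|a|^2 * |b|^2 = 63 * 67 = 4221
Result = 1369 - 4221 = -2852


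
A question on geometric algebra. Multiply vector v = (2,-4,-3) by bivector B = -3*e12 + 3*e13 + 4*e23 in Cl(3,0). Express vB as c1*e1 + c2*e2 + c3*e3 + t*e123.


vB has grade-1 (vector) and grade-3 (trivector) parts: vB = (v _| B) + (v ^ B).
Vector part <vB>_1:
  e1: -v2*b12 - v3*b13 = -(-4)*(-3) - (-3)*(3) = -3
  e2: v1*b12 - v3*b23 = (2)*(-3) - (-3)*(4) = 6
  e3: v1*b13 + v2*b23 = (2)*(3) + (-4)*(4) = -10
Trivector part <vB>_3:
  e123: v1*b23 - v2*b13 + v3*b12 = (2)*(4) - (-4)*(3) + (-3)*(-3) = 29
vB = -3*e1 + 6*e2 - 10*e3 + 29*e123


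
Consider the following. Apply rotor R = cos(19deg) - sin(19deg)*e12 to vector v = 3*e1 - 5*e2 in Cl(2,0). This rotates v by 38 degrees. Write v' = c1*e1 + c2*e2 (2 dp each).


Rotor R = cos(19deg) - sin(19deg)*e12
Rotation angle theta = 2 * 19 = 38 degrees
v' = R*v*~R rotates v by theta.
cos(38deg) = 0.7880, sin(38deg) = 0.6157
v'_1 = 3*cos(38deg) - (-5)*sin(38deg)
= 3*0.7880 - (-5)*0.6157
= 5.44
v'_2 = 3*sin(38deg) + (-5)*cos(38deg)
= 3*0.6157 + (-5)*0.7880
= -2.09
v' = 5.44*e1 - 2.09*e2


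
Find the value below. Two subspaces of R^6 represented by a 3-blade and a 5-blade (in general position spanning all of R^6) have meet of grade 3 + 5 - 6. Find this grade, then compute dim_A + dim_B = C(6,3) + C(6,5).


Meet grade = grade(A) + grade(B) - n
= 3 + 5 - 6 = 2
C(6,3) = 20
C(6,5) = 6
dim_A + dim_B = 20 + 6 = 26


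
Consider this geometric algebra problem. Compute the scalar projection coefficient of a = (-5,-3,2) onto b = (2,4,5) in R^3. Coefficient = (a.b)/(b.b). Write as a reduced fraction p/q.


Projection coefficient = (a . b) / (b . b)
a . b = (-5)*2 + (-3)*4 + 2*5
= -10 + (-12) + 10 = -12
b . b = 2^2 + 4^2 + 5^2
= 4 + 16 + 25 = 45
Coefficient = -12/45
In lowest terms: -4/15


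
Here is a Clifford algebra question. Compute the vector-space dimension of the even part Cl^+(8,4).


Even subalgebra dimension = 2^(n-1)
n = 8 + 4 = 12
2^(12 - 1) = 2^11 = 2048
Verification: sum of C(12,k) for even k = 1 + 66 + 495 + 924 + 495 + 66 + 1 = 2048
Result = 2048


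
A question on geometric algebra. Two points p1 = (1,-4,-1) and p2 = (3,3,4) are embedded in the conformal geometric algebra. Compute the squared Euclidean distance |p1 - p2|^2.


p1 - p2 = (-2, -7, -5)
|p1 - p2|^2 = (-2)^2 + (-7)^2 + (-5)^2
= 4 + 49 + 25
= 78


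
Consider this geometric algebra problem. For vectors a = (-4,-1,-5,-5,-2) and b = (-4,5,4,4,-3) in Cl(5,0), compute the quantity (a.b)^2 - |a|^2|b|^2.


a . b = (-4)*(-4) + (-1)*5 + (-5)*4 + (-5)*4 + (-2)*(-3)
= 16 + (-5) + (-20) + (-20) + 6 = -23
|a|^2 = (-4)^2 + (-1)^2 + (-5)^2 + (-5)^2 + (-2)^2 = 71
|b|^2 = (-4)^2 + 5^2 + 4^2 + 4^2 + (-3)^2 = 82
(a.b)^2 = (-23)^2 = 529
|a|^2 * |b|^2 = 71 * 82 = 5822
Result = 529 - 5822 = -5293


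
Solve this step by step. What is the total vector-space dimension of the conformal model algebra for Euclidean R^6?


The conformal model of R^6 uses Cl(7,1): the 6 Euclidean generators plus two extra orthogonal generators e+ (e+^2 = +1) and e- (e-^2 = -1), from which the null vectors e0, einf are built.
Number of generators m = 6 + 2 = 8.
dim Cl(p,q) = 2^m = 2^8 = 256


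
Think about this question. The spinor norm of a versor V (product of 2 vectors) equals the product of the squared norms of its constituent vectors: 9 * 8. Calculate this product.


Spinor norm N(V) = |v1|^2 * |v2|^2 * ... * |v2|^2
= 9 * 8
Running product: 9, 72
N(V) = 72


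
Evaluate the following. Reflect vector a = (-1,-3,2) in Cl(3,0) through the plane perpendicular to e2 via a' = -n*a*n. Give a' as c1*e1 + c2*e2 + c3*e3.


Reflection formula: a' = -n*a*n, with n = e2 (unit vector, n^2 = 1).
For reflection through hyperplane perp to e2:
The component along e2 flips sign, others stay.
a = (-1, -3, 2)
a' = (-1, 3, 2)
a' = -1*e1 + 3*e2 + 2*e3


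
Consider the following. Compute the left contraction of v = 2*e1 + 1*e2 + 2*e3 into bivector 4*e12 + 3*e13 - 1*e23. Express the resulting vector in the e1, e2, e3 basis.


Left contraction v _| B = <vB>_1 (grade-1 part of the geometric product vB).
Using e1_|e12 = e2, e2_|e12 = -e1, e1_|e13 = e3, e3_|e13 = -e1, e2_|e23 = e3, e3_|e23 = -e2:
e1 coeff: -v2*b12 - v3*b13 = -(1)*(4) - (2)*(3) = -10
e2 coeff: v1*b12 - v3*b23 = (2)*(4) - (2)*(-1) = 10
e3 coeff: v1*b13 + v2*b23 = (2)*(3) + (1)*(-1) = 5
v _| B = -10*e1 + 10*e2 + 5*e3


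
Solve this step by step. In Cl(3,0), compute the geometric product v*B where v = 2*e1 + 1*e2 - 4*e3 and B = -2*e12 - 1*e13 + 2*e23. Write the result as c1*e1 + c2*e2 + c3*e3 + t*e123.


vB has grade-1 (vector) and grade-3 (trivector) parts: vB = (v _| B) + (v ^ B).
Vector part <vB>_1:
  e1: -v2*b12 - v3*b13 = -(1)*(-2) - (-4)*(-1) = -2
  e2: v1*b12 - v3*b23 = (2)*(-2) - (-4)*(2) = 4
  e3: v1*b13 + v2*b23 = (2)*(-1) + (1)*(2) = 0
Trivector part <vB>_3:
  e123: v1*b23 - v2*b13 + v3*b12 = (2)*(2) - (1)*(-1) + (-4)*(-2) = 13
vB = -2*e1 + 4*e2 + 0*e3 + 13*e123


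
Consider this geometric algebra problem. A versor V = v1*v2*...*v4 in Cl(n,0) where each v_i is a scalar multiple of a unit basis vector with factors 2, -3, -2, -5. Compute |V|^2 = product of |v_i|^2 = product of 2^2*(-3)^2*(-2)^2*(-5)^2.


Each vector v_i has |v_i|^2 = s_i^2
Squared scales: 2^2 = 4, (-3)^2 = 9, (-2)^2 = 4, (-5)^2 = 25
|V|^2 = 4 * 9 * 4 * 25
= 3600


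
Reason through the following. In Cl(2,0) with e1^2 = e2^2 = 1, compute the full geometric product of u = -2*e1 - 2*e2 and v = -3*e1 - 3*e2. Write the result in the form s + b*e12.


Expand: (-2*e1 - 2*e2)(-3*e1 - 3*e2)
= (-2)*(-3)*e1e1 + (-2)*(-3)*e1e2 + (-2)*(-3)*e2e1 + (-2)*(-3)*e2e2
Using e1^2 = e2^2 = 1, e2e1 = -e1e2:
Scalar part s = (-2)*(-3) + (-2)*(-3) = 6 + 6 = 12
Bivector part b = (-2)*(-3) - (-2)*(-3) = 6 - 6 = 0
uv = 12 + 0*e12


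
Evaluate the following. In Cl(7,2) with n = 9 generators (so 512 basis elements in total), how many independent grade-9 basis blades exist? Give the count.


Number of grade-k basis blades in Cl(p,q) with n = p + q is C(n, k).
n = 7 + 2 = 9
C(9, 9) = 9! / (9! * 0!)
= 362880 / (362880 * 1)
= 1


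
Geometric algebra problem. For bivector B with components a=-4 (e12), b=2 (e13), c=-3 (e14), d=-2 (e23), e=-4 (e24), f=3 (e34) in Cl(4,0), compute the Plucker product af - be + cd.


Plucker relation: af - be + cd
a*f = (-4)*3 = -12
b*e = 2*(-4) = -8
c*d = (-3)*(-2) = 6
af - be + cd = -12 - (-8) + 6
= 2


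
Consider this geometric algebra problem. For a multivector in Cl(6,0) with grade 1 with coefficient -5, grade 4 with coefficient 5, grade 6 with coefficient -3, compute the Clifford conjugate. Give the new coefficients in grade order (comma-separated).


Clifford conjugate sign for grade k: (-1)^(k(k+1)/2)
Grade 1: (-1)^(1*2/2) = (-1)^1 = -1, coeff -5 -> 5
Grade 4: (-1)^(4*5/2) = (-1)^10 = 1, coeff 5 -> 5
Grade 6: (-1)^(6*7/2) = (-1)^21 = -1, coeff -3 -> 3
Conjugated coefficients: 5, 5, 3


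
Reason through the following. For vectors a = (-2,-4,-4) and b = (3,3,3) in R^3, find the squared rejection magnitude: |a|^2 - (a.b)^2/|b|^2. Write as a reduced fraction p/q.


|a|^2 = (-2)^2 + (-4)^2 + (-4)^2 = 36
|b|^2 = 3^2 + 3^2 + 3^2 = 27
a . b = (-2)*3 + (-4)*3 + (-4)*3 = -30
(a.b)^2 = (-30)^2 = 900
|rej|^2 = 36 - 900/27
= (972 - 900)/27
= 72/27
In lowest terms: 8/3


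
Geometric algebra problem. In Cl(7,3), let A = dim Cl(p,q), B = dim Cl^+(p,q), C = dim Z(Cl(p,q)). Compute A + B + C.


n = 7 + 3 = 10
Total dim = 2^10 = 1024
Even subalgebra dim = 2^9 = 512
n is even, so center dim = 1
Sum = 1024 + 512 + 1 = 1537


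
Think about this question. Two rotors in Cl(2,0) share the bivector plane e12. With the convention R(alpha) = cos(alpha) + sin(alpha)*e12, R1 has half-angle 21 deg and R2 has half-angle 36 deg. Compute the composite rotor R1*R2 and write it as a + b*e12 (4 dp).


Same-plane rotors commute and their half-angles add:
R1*R2 = cos(a1 + a2) + sin(a1 + a2)*e12.
a1 + a2 = 21 + 36 = 57 deg
cos(57 deg) = 0.5446
sin(57 deg) = 0.8387
R1*R2 = 0.5446 + 0.8387*e12


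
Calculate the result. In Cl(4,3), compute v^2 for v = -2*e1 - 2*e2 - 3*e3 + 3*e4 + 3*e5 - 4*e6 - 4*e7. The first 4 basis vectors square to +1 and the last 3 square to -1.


v^2 = sum of c_i^2 * e_i^2
Positive signature terms (e_i^2 = +1): (-2)^2 + (-2)^2 + (-3)^2 + 3^2 = 26
Negative signature terms (e_j^2 = -1): 3^2 + (-4)^2 + (-4)^2 = 41
v^2 = 26 - 41 = -15


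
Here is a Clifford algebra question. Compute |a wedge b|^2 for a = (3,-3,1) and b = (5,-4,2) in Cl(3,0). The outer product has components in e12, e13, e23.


a wedge b = (a1*b2 - a2*b1)*e12 + (a1*b3 - a3*b1)*e13 + (a2*b3 - a3*b2)*e23
e12 coeff: 3*(-4) - (-3)*5 = -12 - (-15) = 3
e13 coeff: 3*2 - 1*5 = 6 - 5 = 1
e23 coeff: (-3)*2 - 1*(-4) = -6 - (-4) = -2
|a wedge b|^2 = 3^2 + 1^2 + (-2)^2
= 9 + 1 + 4
= 14


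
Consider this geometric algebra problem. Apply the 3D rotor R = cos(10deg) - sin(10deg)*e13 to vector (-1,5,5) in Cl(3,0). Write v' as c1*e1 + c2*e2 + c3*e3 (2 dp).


Rotor R = cos(10deg) - sin(10deg)*e13
Rotation angle theta = 2 * 10 = 20 degrees in the e13 plane (e1 -> e3).
The component perpendicular to the plane (e2) is invariant: v'_2 = v2 = 5.00
cos(20deg) = 0.9397, sin(20deg) = 0.3420
v'_1 = v1*cos(theta) - v3*sin(theta) = -1*0.9397 - 5*0.3420 = -2.65
v'_3 = v1*sin(theta) + v3*cos(theta) = -1*0.3420 + 5*0.9397 = 4.36
v' = -2.65*e1 + 5.00*e2 + 4.36*e3


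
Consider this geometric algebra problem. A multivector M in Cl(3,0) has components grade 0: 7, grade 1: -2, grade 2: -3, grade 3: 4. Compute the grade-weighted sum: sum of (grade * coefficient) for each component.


Grade-weighted sum = sum of grade_k * coefficient_k
0*7 = 0
1*(-2) = -2
2*(-3) = -6
3*4 = 12
Total = 0 + (-2) + (-6) + 12 = 4


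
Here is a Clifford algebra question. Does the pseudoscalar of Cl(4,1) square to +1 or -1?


The pseudoscalar I = e1...e_n (product of all n generators) of Cl(p,q) satisfies I^2 = (-1)^(q + n(n-1)/2).
p = 4, q = 1, n = p + q = 5
n(n-1)/2 = 5 * 4 / 2 = 10
Exponent = q + n(n-1)/2 = 1 + 10 = 11
I^2 = (-1)^11 = -1


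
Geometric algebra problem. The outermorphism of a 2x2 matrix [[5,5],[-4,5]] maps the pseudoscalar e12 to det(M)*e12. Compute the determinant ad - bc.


The outermorphism of a linear map f sends e1^e2 to f(e1)^f(e2).
f(e1) = 5*e1 - 4*e2
f(e2) = 5*e1 + 5*e2
f(e1) ^ f(e2) = (5*e1 - 4*e2) ^ (5*e1 + 5*e2)
= 5*5*e12 + (-4)*5*e21
= (25 - (-20))*e12
= 45*e12
Coefficient = 45


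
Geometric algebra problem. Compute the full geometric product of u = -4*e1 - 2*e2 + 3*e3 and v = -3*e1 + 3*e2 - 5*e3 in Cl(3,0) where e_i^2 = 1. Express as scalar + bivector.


In Cl(3,0): e_i^2 = 1, e_ie_j = -e_je_i for i != j.
Scalar part = u . v = (-4)*(-3) + (-2)*3 + 3*(-5)
= 12 + (-6) + (-15) = -9
e12 coeff = (-4)*3 - (-2)*(-3) = -12 - 6 = -18
e13 coeff = (-4)*(-5) - 3*(-3) = 20 - (-9) = 29
e23 coeff = (-2)*(-5) - 3*3 = 10 - 9 = 1
uv = -9 - 18*e12 + 29*e13 + 1*e23


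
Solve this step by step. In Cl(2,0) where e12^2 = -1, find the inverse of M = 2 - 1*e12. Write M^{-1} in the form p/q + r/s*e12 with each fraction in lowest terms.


M = 2 - 1*e12, where e12^2 = -1.
Since M commutes with its reverse ~M = a - b*e12, M * ~M = a^2 - b^2*e12^2 = a^2 + b^2.
So M^{-1} = ~M / (a^2 + b^2) = (a - b*e12)/(a^2 + b^2).
a^2 + b^2 = 4 + 1 = 5
Scalar part = 2/5 = 2/5
Bivector coeff = 1/5 = 1/5
M^{-1} = 2/5 + 1/5*e12


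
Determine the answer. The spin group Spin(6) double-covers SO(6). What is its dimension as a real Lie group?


Spin(n) double-covers SO(n); both have Lie algebra so(n) of dimension n(n-1)/2.
n = 6
n(n-1) = 6 * 5 = 30
dim Spin(6) = 30/2 = 15


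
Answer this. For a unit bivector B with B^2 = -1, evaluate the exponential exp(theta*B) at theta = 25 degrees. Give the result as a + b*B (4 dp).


For a unit bivector B with B^2 = -1, the exponential series gives
e^(theta*B) = cos(theta) + sin(theta)*B (the GA analogue of Euler's formula).
theta = 25 degrees = 0.436332 rad
cos(25 deg) = 0.9063
sin(25 deg) = 0.4226
exp(theta*B) = 0.9063 + 0.4226*B


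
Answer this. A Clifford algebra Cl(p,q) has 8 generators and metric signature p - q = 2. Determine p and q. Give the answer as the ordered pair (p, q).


We need p + q = 8 and p - q = 2.
Adding: 2p = 8 + 2 = 10, so p = 5.
Then q = 8 - 5 = 3.
(p, q) = (5, 3)
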